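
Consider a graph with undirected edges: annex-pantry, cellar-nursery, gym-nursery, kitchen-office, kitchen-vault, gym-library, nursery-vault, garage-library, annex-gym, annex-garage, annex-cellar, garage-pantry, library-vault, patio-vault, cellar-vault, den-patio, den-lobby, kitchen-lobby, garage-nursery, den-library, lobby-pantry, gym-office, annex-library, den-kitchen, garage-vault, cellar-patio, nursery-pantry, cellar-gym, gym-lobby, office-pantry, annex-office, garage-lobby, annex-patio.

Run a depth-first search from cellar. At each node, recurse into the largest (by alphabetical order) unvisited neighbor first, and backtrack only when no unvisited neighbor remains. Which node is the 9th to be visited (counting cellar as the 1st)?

Visit cellar
cellar → vault
vault → patio
patio → den
den → lobby
lobby → pantry
pantry → office
office → kitchen
office → gym
gym → nursery
nursery → garage
garage → library
library → annex

Visit order: cellar, vault, patio, den, lobby, pantry, office, kitchen, gym, nursery, garage, library, annex

gym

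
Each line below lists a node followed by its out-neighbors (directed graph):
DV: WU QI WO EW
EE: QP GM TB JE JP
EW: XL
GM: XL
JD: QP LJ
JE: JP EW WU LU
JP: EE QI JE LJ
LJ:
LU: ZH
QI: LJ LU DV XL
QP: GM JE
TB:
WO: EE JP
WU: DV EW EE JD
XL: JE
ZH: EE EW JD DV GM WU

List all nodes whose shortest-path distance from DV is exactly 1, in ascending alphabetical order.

EW, QI, WO, WU

Level 0: DV
Level 1: EW, QI, WO, WU
Level 2: EE, JD, JP, LJ, LU, XL
Level 3: GM, JE, QP, TB, ZH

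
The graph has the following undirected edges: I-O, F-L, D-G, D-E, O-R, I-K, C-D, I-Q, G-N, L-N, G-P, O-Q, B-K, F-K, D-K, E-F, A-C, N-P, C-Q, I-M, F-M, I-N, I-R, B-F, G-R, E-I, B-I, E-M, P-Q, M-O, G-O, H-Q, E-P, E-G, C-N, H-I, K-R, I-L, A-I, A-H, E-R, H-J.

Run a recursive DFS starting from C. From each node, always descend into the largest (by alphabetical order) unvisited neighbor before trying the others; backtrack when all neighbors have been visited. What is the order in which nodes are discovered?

C, Q, P, N, L, I, R, O, M, F, K, D, G, E, B, H, J, A

Visit C
C → Q
Q → P
P → N
N → L
L → I
I → R
R → O
O → M
M → F
F → K
K → D
D → G
G → E
K → B
I → H
H → J
H → A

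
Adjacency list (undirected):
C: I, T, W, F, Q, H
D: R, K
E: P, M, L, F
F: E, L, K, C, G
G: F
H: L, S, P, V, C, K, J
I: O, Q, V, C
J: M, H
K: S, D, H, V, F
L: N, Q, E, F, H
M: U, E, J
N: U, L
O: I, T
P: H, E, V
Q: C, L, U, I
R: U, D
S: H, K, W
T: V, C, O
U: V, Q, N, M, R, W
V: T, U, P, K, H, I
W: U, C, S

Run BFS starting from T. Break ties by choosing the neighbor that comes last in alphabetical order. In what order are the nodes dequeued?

T, V, O, C, U, P, K, I, H, W, Q, F, R, N, M, E, S, D, L, J, G

Visit T; enqueue V, O, C → queue [V, O, C]
Visit V; enqueue U, P, K, I, H → queue [O, C, U, P, K, I, H]
Visit O → queue [C, U, P, K, I, H]
Visit C; enqueue W, Q, F → queue [U, P, K, I, H, W, Q, F]
Visit U; enqueue R, N, M → queue [P, K, I, H, W, Q, F, R, N, M]
Visit P; enqueue E → queue [K, I, H, W, Q, F, R, N, M, E]
Visit K; enqueue S, D → queue [I, H, W, Q, F, R, N, M, E, S, D]
Visit I → queue [H, W, Q, F, R, N, M, E, S, D]
Visit H; enqueue L, J → queue [W, Q, F, R, N, M, E, S, D, L, J]
Visit W → queue [Q, F, R, N, M, E, S, D, L, J]
Visit Q → queue [F, R, N, M, E, S, D, L, J]
Visit F; enqueue G → queue [R, N, M, E, S, D, L, J, G]
Visit R → queue [N, M, E, S, D, L, J, G]
Visit N → queue [M, E, S, D, L, J, G]
Visit M → queue [E, S, D, L, J, G]
Visit E → queue [S, D, L, J, G]
Visit S → queue [D, L, J, G]
Visit D → queue [L, J, G]
Visit L → queue [J, G]
Visit J → queue [G]
Visit G → queue []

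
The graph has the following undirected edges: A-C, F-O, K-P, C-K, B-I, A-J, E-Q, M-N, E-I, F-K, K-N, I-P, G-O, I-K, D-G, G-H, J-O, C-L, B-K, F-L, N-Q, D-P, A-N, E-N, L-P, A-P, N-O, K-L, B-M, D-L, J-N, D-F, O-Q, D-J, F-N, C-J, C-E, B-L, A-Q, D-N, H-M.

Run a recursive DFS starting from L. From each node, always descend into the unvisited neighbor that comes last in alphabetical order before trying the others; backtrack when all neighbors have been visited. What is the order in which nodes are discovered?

Visit L
L → P
P → K
K → N
N → Q
Q → O
O → J
J → D
D → G
G → H
H → M
M → B
B → I
I → E
E → C
C → A
D → F

L, P, K, N, Q, O, J, D, G, H, M, B, I, E, C, A, F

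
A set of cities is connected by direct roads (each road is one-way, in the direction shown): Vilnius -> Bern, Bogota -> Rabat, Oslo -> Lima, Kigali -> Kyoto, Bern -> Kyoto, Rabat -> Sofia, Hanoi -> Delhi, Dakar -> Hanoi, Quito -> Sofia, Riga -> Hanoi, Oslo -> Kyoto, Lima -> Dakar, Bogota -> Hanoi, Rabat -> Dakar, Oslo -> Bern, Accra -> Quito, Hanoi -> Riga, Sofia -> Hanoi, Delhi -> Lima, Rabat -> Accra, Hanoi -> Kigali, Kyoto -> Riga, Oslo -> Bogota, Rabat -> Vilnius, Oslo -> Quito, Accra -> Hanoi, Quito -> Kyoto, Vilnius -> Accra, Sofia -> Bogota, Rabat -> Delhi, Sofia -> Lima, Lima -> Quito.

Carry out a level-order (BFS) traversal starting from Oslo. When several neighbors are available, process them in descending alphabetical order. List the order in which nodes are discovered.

Oslo -> Quito -> Lima -> Kyoto -> Bogota -> Bern -> Sofia -> Dakar -> Riga -> Rabat -> Hanoi -> Vilnius -> Delhi -> Accra -> Kigali

Visit Oslo; enqueue Quito, Lima, Kyoto, Bogota, Bern → queue [Quito, Lima, Kyoto, Bogota, Bern]
Visit Quito; enqueue Sofia → queue [Lima, Kyoto, Bogota, Bern, Sofia]
Visit Lima; enqueue Dakar → queue [Kyoto, Bogota, Bern, Sofia, Dakar]
Visit Kyoto; enqueue Riga → queue [Bogota, Bern, Sofia, Dakar, Riga]
Visit Bogota; enqueue Rabat, Hanoi → queue [Bern, Sofia, Dakar, Riga, Rabat, Hanoi]
Visit Bern → queue [Sofia, Dakar, Riga, Rabat, Hanoi]
Visit Sofia → queue [Dakar, Riga, Rabat, Hanoi]
Visit Dakar → queue [Riga, Rabat, Hanoi]
Visit Riga → queue [Rabat, Hanoi]
Visit Rabat; enqueue Vilnius, Delhi, Accra → queue [Hanoi, Vilnius, Delhi, Accra]
Visit Hanoi; enqueue Kigali → queue [Vilnius, Delhi, Accra, Kigali]
Visit Vilnius → queue [Delhi, Accra, Kigali]
Visit Delhi → queue [Accra, Kigali]
Visit Accra → queue [Kigali]
Visit Kigali → queue []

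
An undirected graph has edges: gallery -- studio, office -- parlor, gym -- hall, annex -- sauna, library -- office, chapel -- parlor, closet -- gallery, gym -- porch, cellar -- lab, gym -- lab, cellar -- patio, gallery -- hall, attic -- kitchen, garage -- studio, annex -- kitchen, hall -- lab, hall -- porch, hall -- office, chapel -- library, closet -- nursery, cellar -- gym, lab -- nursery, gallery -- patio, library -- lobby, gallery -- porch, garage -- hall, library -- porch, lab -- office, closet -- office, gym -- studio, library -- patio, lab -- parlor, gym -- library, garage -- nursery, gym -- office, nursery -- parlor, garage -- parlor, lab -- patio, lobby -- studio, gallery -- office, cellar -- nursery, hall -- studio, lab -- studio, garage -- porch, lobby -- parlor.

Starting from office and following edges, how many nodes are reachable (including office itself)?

BFS from office visits: office, parlor, library, lab, hall, gym, gallery, closet, nursery, lobby, garage, chapel, porch, patio, studio, cellar
Reachable nodes: 16 of 20 total.

16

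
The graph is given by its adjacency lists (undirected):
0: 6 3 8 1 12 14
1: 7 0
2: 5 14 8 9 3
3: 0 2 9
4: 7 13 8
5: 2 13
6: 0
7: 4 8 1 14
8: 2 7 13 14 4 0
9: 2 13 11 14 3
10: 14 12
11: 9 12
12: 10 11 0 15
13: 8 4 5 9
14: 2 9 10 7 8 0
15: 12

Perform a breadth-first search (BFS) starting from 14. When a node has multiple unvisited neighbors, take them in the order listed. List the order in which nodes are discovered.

Visit 14; enqueue 2, 9, 10, 7, 8, 0 → queue [2, 9, 10, 7, 8, 0]
Visit 2; enqueue 5, 3 → queue [9, 10, 7, 8, 0, 5, 3]
Visit 9; enqueue 13, 11 → queue [10, 7, 8, 0, 5, 3, 13, 11]
Visit 10; enqueue 12 → queue [7, 8, 0, 5, 3, 13, 11, 12]
Visit 7; enqueue 4, 1 → queue [8, 0, 5, 3, 13, 11, 12, 4, 1]
Visit 8 → queue [0, 5, 3, 13, 11, 12, 4, 1]
Visit 0; enqueue 6 → queue [5, 3, 13, 11, 12, 4, 1, 6]
Visit 5 → queue [3, 13, 11, 12, 4, 1, 6]
Visit 3 → queue [13, 11, 12, 4, 1, 6]
Visit 13 → queue [11, 12, 4, 1, 6]
Visit 11 → queue [12, 4, 1, 6]
Visit 12; enqueue 15 → queue [4, 1, 6, 15]
Visit 4 → queue [1, 6, 15]
Visit 1 → queue [6, 15]
Visit 6 → queue [15]
Visit 15 → queue []

14 -> 2 -> 9 -> 10 -> 7 -> 8 -> 0 -> 5 -> 3 -> 13 -> 11 -> 12 -> 4 -> 1 -> 6 -> 15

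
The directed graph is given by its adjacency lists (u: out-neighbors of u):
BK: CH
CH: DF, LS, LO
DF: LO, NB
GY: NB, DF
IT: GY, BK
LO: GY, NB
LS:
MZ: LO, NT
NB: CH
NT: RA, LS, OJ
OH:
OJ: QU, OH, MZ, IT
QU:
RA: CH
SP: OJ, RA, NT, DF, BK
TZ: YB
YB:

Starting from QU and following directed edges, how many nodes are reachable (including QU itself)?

BFS from QU visits: QU
Reachable nodes: 1 of 17 total.

1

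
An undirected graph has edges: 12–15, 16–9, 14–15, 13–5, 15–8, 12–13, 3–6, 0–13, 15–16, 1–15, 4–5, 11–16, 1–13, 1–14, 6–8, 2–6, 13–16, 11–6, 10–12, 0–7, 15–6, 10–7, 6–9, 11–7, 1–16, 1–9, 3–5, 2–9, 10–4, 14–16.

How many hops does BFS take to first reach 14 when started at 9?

2

Level 0: 9
Level 1: 1, 2, 6, 16
Level 2: 3, 8, 11, 13, 14, 15
Level 3: 0, 5, 7, 12
Level 4: 4, 10
14 first appears at level 2.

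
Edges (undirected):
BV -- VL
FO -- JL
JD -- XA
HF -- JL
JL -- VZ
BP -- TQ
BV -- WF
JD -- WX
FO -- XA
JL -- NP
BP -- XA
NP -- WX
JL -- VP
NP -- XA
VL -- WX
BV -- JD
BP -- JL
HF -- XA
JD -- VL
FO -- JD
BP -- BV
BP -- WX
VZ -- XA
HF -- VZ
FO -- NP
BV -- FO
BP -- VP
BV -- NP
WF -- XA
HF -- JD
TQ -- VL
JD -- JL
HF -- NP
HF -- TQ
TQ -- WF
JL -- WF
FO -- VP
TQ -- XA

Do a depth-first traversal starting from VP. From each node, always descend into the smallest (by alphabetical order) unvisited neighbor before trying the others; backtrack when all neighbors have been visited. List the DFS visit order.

Visit VP
VP → BP
BP → BV
BV → FO
FO → JD
JD → HF
HF → JL
JL → NP
NP → WX
WX → VL
VL → TQ
TQ → WF
WF → XA
XA → VZ

VP -> BP -> BV -> FO -> JD -> HF -> JL -> NP -> WX -> VL -> TQ -> WF -> XA -> VZ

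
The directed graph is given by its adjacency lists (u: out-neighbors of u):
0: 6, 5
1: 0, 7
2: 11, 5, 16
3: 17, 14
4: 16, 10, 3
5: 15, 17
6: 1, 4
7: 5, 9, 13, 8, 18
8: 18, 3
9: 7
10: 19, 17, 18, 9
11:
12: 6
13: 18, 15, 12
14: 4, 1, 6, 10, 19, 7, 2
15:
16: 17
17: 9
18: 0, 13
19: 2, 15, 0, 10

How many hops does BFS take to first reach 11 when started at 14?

Level 0: 14
Level 1: 1, 2, 4, 6, 7, 10, 19
Level 2: 0, 3, 5, 8, 9, 11, 13, 15, 16, 17, 18
Level 3: 12
11 first appears at level 2.

2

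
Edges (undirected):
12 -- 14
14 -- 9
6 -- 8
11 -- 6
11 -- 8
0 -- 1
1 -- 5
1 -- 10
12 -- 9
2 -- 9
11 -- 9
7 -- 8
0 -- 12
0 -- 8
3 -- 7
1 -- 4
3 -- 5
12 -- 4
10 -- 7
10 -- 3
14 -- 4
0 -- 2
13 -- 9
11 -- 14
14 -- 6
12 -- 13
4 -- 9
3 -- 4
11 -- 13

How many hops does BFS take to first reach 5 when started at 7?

2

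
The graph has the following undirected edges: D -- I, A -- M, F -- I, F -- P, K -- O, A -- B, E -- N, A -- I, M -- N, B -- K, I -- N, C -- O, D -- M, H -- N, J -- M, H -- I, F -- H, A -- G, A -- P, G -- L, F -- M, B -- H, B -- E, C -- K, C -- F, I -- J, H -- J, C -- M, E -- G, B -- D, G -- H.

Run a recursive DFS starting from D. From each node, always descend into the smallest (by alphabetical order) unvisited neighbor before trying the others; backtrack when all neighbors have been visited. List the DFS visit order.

D B A G E N H F C K O M J I P L

Visit D
D → B
B → A
A → G
G → E
E → N
N → H
H → F
F → C
C → K
K → O
C → M
M → J
J → I
F → P
G → L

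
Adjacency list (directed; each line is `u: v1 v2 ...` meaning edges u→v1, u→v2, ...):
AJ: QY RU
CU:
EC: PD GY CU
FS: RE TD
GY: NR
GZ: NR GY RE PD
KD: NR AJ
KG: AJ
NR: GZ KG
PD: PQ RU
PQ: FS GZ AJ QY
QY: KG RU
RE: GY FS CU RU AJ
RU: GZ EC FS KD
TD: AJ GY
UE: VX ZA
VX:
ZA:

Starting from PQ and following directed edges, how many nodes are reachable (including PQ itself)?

15

BFS from PQ visits: PQ, QY, GZ, FS, AJ, RU, KG, RE, PD, NR, GY, TD, KD, EC, CU
Reachable nodes: 15 of 18 total.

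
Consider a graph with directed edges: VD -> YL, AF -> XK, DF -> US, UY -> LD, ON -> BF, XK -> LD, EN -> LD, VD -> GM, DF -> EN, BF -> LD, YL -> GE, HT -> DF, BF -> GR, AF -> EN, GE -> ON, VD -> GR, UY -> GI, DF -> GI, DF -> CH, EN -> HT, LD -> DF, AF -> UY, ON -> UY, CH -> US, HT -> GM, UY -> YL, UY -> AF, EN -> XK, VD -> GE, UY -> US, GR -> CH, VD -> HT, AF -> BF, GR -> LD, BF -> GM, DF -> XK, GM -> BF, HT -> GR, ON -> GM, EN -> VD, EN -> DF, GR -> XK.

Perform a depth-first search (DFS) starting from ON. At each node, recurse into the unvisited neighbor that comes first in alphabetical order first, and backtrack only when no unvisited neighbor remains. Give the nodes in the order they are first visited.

ON BF GM GR CH US LD DF EN HT VD GE YL XK GI UY AF

Visit ON
ON → BF
BF → GM
BF → GR
GR → CH
CH → US
GR → LD
LD → DF
DF → EN
EN → HT
EN → VD
VD → GE
VD → YL
EN → XK
DF → GI
ON → UY
UY → AF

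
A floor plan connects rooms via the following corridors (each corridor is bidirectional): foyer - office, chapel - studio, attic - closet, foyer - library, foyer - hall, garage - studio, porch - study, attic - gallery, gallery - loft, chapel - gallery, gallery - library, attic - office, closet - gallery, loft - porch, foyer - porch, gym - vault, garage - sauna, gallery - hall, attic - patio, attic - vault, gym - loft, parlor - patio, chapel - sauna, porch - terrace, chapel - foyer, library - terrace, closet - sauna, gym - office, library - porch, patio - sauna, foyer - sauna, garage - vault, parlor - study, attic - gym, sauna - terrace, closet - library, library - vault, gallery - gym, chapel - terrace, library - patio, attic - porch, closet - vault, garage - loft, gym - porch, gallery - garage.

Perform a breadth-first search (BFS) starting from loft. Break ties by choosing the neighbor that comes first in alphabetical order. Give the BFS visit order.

Visit loft; enqueue gallery, garage, gym, porch → queue [gallery, garage, gym, porch]
Visit gallery; enqueue attic, chapel, closet, hall, library → queue [garage, gym, porch, attic, chapel, closet, hall, library]
Visit garage; enqueue sauna, studio, vault → queue [gym, porch, attic, chapel, closet, hall, library, sauna, studio, vault]
Visit gym; enqueue office → queue [porch, attic, chapel, closet, hall, library, sauna, studio, vault, office]
Visit porch; enqueue foyer, study, terrace → queue [attic, chapel, closet, hall, library, sauna, studio, vault, office, foyer, study, terrace]
Visit attic; enqueue patio → queue [chapel, closet, hall, library, sauna, studio, vault, office, foyer, study, terrace, patio]
Visit chapel → queue [closet, hall, library, sauna, studio, vault, office, foyer, study, terrace, patio]
Visit closet → queue [hall, library, sauna, studio, vault, office, foyer, study, terrace, patio]
Visit hall → queue [library, sauna, studio, vault, office, foyer, study, terrace, patio]
Visit library → queue [sauna, studio, vault, office, foyer, study, terrace, patio]
Visit sauna → queue [studio, vault, office, foyer, study, terrace, patio]
Visit studio → queue [vault, office, foyer, study, terrace, patio]
Visit vault → queue [office, foyer, study, terrace, patio]
Visit office → queue [foyer, study, terrace, patio]
Visit foyer → queue [study, terrace, patio]
Visit study; enqueue parlor → queue [terrace, patio, parlor]
Visit terrace → queue [patio, parlor]
Visit patio → queue [parlor]
Visit parlor → queue []

loft gallery garage gym porch attic chapel closet hall library sauna studio vault office foyer study terrace patio parlor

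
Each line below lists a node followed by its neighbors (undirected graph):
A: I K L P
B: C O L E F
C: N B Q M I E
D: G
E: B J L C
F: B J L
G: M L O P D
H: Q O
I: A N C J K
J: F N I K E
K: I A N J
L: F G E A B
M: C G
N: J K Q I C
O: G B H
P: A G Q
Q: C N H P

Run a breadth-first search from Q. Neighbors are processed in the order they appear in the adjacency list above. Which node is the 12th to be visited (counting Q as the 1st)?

O

Visit Q; enqueue C, N, H, P → queue [C, N, H, P]
Visit C; enqueue B, M, I, E → queue [N, H, P, B, M, I, E]
Visit N; enqueue J, K → queue [H, P, B, M, I, E, J, K]
Visit H; enqueue O → queue [P, B, M, I, E, J, K, O]
Visit P; enqueue A, G → queue [B, M, I, E, J, K, O, A, G]
Visit B; enqueue L, F → queue [M, I, E, J, K, O, A, G, L, F]
Visit M → queue [I, E, J, K, O, A, G, L, F]
Visit I → queue [E, J, K, O, A, G, L, F]
Visit E → queue [J, K, O, A, G, L, F]
Visit J → queue [K, O, A, G, L, F]
Visit K → queue [O, A, G, L, F]
Visit O → queue [A, G, L, F]
Visit A → queue [G, L, F]
Visit G; enqueue D → queue [L, F, D]
Visit L → queue [F, D]
Visit F → queue [D]
Visit D → queue []

Visit order: Q, C, N, H, P, B, M, I, E, J, K, O, A, G, L, F, D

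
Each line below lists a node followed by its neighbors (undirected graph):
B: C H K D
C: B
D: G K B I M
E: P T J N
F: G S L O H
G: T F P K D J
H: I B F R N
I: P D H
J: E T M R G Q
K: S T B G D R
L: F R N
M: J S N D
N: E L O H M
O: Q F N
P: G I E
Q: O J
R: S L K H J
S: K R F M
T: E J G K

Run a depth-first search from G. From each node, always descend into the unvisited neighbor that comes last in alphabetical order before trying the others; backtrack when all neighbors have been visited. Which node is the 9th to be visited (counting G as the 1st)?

Q

Visit G
G → T
T → K
K → S
S → R
R → L
L → N
N → O
O → Q
Q → J
J → M
M → D
D → I
I → P
P → E
I → H
H → F
H → B
B → C

Visit order: G, T, K, S, R, L, N, O, Q, J, M, D, I, P, E, H, F, B, C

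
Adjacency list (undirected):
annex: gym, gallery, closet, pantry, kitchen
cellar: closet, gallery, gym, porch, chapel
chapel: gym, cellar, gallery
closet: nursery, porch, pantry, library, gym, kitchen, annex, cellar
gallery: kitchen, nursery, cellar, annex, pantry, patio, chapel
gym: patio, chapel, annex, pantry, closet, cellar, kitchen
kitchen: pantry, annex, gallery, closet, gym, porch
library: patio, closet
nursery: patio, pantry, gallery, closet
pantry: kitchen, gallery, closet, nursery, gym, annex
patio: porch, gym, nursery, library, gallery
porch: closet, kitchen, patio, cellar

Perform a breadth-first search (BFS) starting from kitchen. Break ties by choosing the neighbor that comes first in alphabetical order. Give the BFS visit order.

Visit kitchen; enqueue annex, closet, gallery, gym, pantry, porch → queue [annex, closet, gallery, gym, pantry, porch]
Visit annex → queue [closet, gallery, gym, pantry, porch]
Visit closet; enqueue cellar, library, nursery → queue [gallery, gym, pantry, porch, cellar, library, nursery]
Visit gallery; enqueue chapel, patio → queue [gym, pantry, porch, cellar, library, nursery, chapel, patio]
Visit gym → queue [pantry, porch, cellar, library, nursery, chapel, patio]
Visit pantry → queue [porch, cellar, library, nursery, chapel, patio]
Visit porch → queue [cellar, library, nursery, chapel, patio]
Visit cellar → queue [library, nursery, chapel, patio]
Visit library → queue [nursery, chapel, patio]
Visit nursery → queue [chapel, patio]
Visit chapel → queue [patio]
Visit patio → queue []

kitchen, annex, closet, gallery, gym, pantry, porch, cellar, library, nursery, chapel, patio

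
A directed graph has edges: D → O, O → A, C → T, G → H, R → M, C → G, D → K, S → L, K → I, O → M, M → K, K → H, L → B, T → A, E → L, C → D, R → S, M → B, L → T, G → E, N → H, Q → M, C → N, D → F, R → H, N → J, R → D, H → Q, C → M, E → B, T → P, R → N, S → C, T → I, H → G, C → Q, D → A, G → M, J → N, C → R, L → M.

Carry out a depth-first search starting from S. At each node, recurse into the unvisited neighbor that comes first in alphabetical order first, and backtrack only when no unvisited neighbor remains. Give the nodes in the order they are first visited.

Visit S
S → C
C → D
D → A
D → F
D → K
K → H
H → G
G → E
E → B
E → L
L → M
L → T
T → I
T → P
H → Q
D → O
C → N
N → J
C → R

S -> C -> D -> A -> F -> K -> H -> G -> E -> B -> L -> M -> T -> I -> P -> Q -> O -> N -> J -> R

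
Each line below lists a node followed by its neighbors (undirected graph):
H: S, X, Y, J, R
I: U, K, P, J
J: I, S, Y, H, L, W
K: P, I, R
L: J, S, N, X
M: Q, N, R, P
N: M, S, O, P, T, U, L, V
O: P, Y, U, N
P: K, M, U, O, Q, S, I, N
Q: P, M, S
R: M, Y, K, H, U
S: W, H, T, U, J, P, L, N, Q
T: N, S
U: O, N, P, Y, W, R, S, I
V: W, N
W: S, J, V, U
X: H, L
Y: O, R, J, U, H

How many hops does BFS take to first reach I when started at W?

2

Level 0: W
Level 1: J, S, U, V
Level 2: H, I, L, N, O, P, Q, R, T, Y
Level 3: K, M, X
I first appears at level 2.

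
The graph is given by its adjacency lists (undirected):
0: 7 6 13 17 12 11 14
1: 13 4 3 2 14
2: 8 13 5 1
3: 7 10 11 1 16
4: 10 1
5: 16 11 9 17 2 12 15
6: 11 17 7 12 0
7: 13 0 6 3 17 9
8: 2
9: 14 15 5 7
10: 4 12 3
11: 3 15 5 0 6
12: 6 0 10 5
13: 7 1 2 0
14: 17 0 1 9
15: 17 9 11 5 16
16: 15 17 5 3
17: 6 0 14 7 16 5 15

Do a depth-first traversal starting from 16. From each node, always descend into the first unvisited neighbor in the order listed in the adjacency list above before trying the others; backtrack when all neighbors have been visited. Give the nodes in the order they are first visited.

16, 15, 17, 6, 11, 3, 7, 13, 1, 4, 10, 12, 0, 14, 9, 5, 2, 8

Visit 16
16 → 15
15 → 17
17 → 6
6 → 11
11 → 3
3 → 7
7 → 13
13 → 1
1 → 4
4 → 10
10 → 12
12 → 0
0 → 14
14 → 9
9 → 5
5 → 2
2 → 8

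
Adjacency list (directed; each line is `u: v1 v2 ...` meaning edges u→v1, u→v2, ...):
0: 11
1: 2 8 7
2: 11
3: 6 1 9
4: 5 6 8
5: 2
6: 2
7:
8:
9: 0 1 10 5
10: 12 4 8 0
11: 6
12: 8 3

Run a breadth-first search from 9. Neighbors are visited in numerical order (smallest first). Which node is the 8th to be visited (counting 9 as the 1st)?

Visit 9; enqueue 0, 1, 5, 10 → queue [0, 1, 5, 10]
Visit 0; enqueue 11 → queue [1, 5, 10, 11]
Visit 1; enqueue 2, 7, 8 → queue [5, 10, 11, 2, 7, 8]
Visit 5 → queue [10, 11, 2, 7, 8]
Visit 10; enqueue 4, 12 → queue [11, 2, 7, 8, 4, 12]
Visit 11; enqueue 6 → queue [2, 7, 8, 4, 12, 6]
Visit 2 → queue [7, 8, 4, 12, 6]
Visit 7 → queue [8, 4, 12, 6]
Visit 8 → queue [4, 12, 6]
Visit 4 → queue [12, 6]
Visit 12; enqueue 3 → queue [6, 3]
Visit 6 → queue [3]
Visit 3 → queue []

Visit order: 9, 0, 1, 5, 10, 11, 2, 7, 8, 4, 12, 6, 3

7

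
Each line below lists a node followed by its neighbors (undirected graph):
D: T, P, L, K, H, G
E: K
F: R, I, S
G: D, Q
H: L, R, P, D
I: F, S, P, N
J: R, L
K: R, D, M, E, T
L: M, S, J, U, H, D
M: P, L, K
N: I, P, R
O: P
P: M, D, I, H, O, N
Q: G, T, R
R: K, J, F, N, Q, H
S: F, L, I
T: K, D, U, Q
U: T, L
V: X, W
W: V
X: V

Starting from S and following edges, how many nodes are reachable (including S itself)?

18

BFS from S visits: S, L, I, F, U, M, J, H, D, P, N, R, T, K, G, O, Q, E
Reachable nodes: 18 of 21 total.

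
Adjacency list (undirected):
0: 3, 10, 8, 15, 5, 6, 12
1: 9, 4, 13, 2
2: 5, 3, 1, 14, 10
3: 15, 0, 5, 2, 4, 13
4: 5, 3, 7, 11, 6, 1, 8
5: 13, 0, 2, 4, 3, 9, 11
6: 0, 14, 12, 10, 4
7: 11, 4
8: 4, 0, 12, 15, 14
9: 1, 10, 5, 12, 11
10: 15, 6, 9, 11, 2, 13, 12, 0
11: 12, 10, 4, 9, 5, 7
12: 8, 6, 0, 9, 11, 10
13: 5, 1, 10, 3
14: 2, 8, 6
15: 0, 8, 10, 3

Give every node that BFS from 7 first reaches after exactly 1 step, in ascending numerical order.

Level 0: 7
Level 1: 4, 11
Level 2: 1, 3, 5, 6, 8, 9, 10, 12
Level 3: 0, 2, 13, 14, 15

4, 11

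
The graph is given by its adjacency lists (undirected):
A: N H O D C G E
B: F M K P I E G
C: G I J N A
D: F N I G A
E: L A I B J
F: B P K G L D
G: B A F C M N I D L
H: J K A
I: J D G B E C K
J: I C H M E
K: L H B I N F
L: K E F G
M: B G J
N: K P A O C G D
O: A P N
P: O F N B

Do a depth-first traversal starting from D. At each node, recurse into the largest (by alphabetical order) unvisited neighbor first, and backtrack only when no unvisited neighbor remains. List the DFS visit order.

D -> N -> P -> O -> A -> H -> K -> L -> G -> M -> J -> I -> E -> B -> F -> C

Visit D
D → N
N → P
P → O
O → A
A → H
H → K
K → L
L → G
G → M
M → J
J → I
I → E
E → B
B → F
I → C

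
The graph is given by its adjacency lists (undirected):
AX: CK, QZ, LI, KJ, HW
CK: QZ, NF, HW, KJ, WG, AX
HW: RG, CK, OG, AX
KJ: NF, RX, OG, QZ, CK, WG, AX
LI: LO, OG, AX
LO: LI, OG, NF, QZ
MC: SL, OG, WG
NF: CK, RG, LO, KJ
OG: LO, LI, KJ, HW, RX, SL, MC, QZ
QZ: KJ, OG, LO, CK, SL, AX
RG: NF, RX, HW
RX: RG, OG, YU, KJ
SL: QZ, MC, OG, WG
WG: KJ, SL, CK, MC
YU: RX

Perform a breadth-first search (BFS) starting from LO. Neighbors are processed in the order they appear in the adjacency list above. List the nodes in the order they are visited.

Visit LO; enqueue LI, OG, NF, QZ → queue [LI, OG, NF, QZ]
Visit LI; enqueue AX → queue [OG, NF, QZ, AX]
Visit OG; enqueue KJ, HW, RX, SL, MC → queue [NF, QZ, AX, KJ, HW, RX, SL, MC]
Visit NF; enqueue CK, RG → queue [QZ, AX, KJ, HW, RX, SL, MC, CK, RG]
Visit QZ → queue [AX, KJ, HW, RX, SL, MC, CK, RG]
Visit AX → queue [KJ, HW, RX, SL, MC, CK, RG]
Visit KJ; enqueue WG → queue [HW, RX, SL, MC, CK, RG, WG]
Visit HW → queue [RX, SL, MC, CK, RG, WG]
Visit RX; enqueue YU → queue [SL, MC, CK, RG, WG, YU]
Visit SL → queue [MC, CK, RG, WG, YU]
Visit MC → queue [CK, RG, WG, YU]
Visit CK → queue [RG, WG, YU]
Visit RG → queue [WG, YU]
Visit WG → queue [YU]
Visit YU → queue []

LO -> LI -> OG -> NF -> QZ -> AX -> KJ -> HW -> RX -> SL -> MC -> CK -> RG -> WG -> YU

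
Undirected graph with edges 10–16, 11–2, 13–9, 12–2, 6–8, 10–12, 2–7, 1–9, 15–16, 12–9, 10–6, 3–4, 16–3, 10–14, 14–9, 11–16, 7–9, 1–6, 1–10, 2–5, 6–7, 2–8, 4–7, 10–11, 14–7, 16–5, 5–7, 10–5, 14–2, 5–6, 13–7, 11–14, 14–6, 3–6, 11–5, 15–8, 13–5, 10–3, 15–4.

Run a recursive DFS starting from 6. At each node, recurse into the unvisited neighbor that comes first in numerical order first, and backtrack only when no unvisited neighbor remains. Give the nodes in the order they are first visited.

Visit 6
6 → 1
1 → 9
9 → 7
7 → 2
2 → 5
5 → 10
10 → 3
3 → 4
4 → 15
15 → 8
15 → 16
16 → 11
11 → 14
10 → 12
5 → 13

6 1 9 7 2 5 10 3 4 15 8 16 11 14 12 13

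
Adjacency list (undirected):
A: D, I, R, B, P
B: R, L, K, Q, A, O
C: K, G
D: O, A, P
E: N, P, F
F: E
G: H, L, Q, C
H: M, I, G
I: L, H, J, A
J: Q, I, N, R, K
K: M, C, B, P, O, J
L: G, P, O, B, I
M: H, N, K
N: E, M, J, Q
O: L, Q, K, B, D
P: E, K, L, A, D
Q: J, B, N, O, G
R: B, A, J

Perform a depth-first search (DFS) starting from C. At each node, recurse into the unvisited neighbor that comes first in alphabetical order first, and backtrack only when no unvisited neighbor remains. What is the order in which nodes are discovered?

C, G, H, I, A, B, K, J, N, E, F, P, D, O, L, Q, M, R

Visit C
C → G
G → H
H → I
I → A
A → B
B → K
K → J
J → N
N → E
E → F
E → P
P → D
D → O
O → L
O → Q
N → M
J → R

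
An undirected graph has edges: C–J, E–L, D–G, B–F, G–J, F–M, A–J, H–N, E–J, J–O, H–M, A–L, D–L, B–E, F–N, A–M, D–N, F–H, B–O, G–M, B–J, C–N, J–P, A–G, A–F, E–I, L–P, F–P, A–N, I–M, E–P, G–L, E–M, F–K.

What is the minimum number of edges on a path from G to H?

2

Level 0: G
Level 1: A, D, J, L, M
Level 2: B, C, E, F, H, I, N, O, P
Level 3: K
H first appears at level 2.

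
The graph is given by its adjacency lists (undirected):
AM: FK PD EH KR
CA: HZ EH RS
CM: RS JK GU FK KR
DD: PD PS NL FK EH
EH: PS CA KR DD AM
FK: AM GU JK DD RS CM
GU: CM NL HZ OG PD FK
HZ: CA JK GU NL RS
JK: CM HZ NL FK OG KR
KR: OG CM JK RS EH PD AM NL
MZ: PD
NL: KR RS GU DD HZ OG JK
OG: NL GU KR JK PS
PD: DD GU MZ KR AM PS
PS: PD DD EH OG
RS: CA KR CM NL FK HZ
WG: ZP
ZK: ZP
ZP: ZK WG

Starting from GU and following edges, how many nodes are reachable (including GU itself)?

16

BFS from GU visits: GU, CM, NL, HZ, OG, PD, FK, RS, JK, KR, DD, CA, PS, MZ, AM, EH
Reachable nodes: 16 of 19 total.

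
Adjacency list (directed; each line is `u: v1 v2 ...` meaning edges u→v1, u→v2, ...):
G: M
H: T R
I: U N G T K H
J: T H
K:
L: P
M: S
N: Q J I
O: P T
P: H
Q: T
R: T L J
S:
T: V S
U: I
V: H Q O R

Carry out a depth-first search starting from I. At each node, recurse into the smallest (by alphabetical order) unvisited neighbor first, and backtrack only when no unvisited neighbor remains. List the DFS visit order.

Visit I
I → G
G → M
M → S
I → H
H → R
R → J
J → T
T → V
V → O
O → P
V → Q
R → L
I → K
I → N
I → U

I G M S H R J T V O P Q L K N U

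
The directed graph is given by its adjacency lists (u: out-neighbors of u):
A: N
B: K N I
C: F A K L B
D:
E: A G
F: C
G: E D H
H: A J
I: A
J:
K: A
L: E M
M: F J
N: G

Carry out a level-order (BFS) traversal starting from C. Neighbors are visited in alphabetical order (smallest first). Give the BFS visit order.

C A B F K L N I E M G J D H

Visit C; enqueue A, B, F, K, L → queue [A, B, F, K, L]
Visit A; enqueue N → queue [B, F, K, L, N]
Visit B; enqueue I → queue [F, K, L, N, I]
Visit F → queue [K, L, N, I]
Visit K → queue [L, N, I]
Visit L; enqueue E, M → queue [N, I, E, M]
Visit N; enqueue G → queue [I, E, M, G]
Visit I → queue [E, M, G]
Visit E → queue [M, G]
Visit M; enqueue J → queue [G, J]
Visit G; enqueue D, H → queue [J, D, H]
Visit J → queue [D, H]
Visit D → queue [H]
Visit H → queue []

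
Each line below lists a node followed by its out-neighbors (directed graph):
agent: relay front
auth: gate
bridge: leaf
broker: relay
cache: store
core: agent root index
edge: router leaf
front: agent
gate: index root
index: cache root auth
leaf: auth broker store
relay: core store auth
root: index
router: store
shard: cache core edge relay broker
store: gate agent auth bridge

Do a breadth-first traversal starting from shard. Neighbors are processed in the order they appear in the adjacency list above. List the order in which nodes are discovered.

Visit shard; enqueue cache, core, edge, relay, broker → queue [cache, core, edge, relay, broker]
Visit cache; enqueue store → queue [core, edge, relay, broker, store]
Visit core; enqueue agent, root, index → queue [edge, relay, broker, store, agent, root, index]
Visit edge; enqueue router, leaf → queue [relay, broker, store, agent, root, index, router, leaf]
Visit relay; enqueue auth → queue [broker, store, agent, root, index, router, leaf, auth]
Visit broker → queue [store, agent, root, index, router, leaf, auth]
Visit store; enqueue gate, bridge → queue [agent, root, index, router, leaf, auth, gate, bridge]
Visit agent; enqueue front → queue [root, index, router, leaf, auth, gate, bridge, front]
Visit root → queue [index, router, leaf, auth, gate, bridge, front]
Visit index → queue [router, leaf, auth, gate, bridge, front]
Visit router → queue [leaf, auth, gate, bridge, front]
Visit leaf → queue [auth, gate, bridge, front]
Visit auth → queue [gate, bridge, front]
Visit gate → queue [bridge, front]
Visit bridge → queue [front]
Visit front → queue []

shard → cache → core → edge → relay → broker → store → agent → root → index → router → leaf → auth → gate → bridge → front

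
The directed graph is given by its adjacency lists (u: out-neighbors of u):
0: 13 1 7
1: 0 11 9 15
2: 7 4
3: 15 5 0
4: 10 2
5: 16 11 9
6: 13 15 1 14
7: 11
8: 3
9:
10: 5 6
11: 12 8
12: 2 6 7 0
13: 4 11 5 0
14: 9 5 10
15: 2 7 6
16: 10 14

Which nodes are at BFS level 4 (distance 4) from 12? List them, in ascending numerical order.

3, 16

Level 0: 12
Level 1: 0, 2, 6, 7
Level 2: 1, 4, 11, 13, 14, 15
Level 3: 5, 8, 9, 10
Level 4: 3, 16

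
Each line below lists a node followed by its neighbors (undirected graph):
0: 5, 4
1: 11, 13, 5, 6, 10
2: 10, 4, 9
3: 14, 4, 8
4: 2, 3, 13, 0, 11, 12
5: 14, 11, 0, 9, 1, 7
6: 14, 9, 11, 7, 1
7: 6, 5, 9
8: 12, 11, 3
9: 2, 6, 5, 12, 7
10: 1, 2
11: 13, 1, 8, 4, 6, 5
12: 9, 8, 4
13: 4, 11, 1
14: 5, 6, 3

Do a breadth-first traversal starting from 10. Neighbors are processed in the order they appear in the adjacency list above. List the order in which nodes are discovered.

Visit 10; enqueue 1, 2 → queue [1, 2]
Visit 1; enqueue 11, 13, 5, 6 → queue [2, 11, 13, 5, 6]
Visit 2; enqueue 4, 9 → queue [11, 13, 5, 6, 4, 9]
Visit 11; enqueue 8 → queue [13, 5, 6, 4, 9, 8]
Visit 13 → queue [5, 6, 4, 9, 8]
Visit 5; enqueue 14, 0, 7 → queue [6, 4, 9, 8, 14, 0, 7]
Visit 6 → queue [4, 9, 8, 14, 0, 7]
Visit 4; enqueue 3, 12 → queue [9, 8, 14, 0, 7, 3, 12]
Visit 9 → queue [8, 14, 0, 7, 3, 12]
Visit 8 → queue [14, 0, 7, 3, 12]
Visit 14 → queue [0, 7, 3, 12]
Visit 0 → queue [7, 3, 12]
Visit 7 → queue [3, 12]
Visit 3 → queue [12]
Visit 12 → queue []

10, 1, 2, 11, 13, 5, 6, 4, 9, 8, 14, 0, 7, 3, 12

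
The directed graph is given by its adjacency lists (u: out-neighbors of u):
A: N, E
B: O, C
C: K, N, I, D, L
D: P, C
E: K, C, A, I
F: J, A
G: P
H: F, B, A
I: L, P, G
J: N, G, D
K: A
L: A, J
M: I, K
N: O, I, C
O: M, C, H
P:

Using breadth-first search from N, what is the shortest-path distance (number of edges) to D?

2

Level 0: N
Level 1: C, I, O
Level 2: D, G, H, K, L, M, P
Level 3: A, B, F, J
Level 4: E
D first appears at level 2.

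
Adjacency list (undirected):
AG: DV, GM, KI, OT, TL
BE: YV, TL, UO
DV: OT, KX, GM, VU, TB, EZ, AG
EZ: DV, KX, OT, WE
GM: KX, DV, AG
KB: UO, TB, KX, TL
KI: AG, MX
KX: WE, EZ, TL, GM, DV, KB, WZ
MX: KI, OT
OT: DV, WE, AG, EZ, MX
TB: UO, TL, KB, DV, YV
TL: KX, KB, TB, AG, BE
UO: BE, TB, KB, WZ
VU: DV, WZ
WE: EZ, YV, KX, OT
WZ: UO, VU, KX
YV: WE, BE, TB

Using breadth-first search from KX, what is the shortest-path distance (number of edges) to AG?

2

Level 0: KX
Level 1: DV, EZ, GM, KB, TL, WE, WZ
Level 2: AG, BE, OT, TB, UO, VU, YV
Level 3: KI, MX
AG first appears at level 2.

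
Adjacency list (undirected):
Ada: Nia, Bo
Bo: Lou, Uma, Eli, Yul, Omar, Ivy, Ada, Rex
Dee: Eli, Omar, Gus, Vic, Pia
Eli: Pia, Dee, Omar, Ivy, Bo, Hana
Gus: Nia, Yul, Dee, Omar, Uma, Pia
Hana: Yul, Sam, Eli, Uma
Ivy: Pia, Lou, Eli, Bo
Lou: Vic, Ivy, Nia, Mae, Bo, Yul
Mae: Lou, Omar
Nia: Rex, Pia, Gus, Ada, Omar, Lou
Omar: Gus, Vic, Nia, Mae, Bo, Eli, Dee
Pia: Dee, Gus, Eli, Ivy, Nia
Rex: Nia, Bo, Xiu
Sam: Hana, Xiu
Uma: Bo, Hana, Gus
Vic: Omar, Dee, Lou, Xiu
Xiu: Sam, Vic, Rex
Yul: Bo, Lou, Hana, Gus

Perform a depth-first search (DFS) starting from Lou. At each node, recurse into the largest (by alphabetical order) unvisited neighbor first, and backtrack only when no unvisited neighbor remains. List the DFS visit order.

Visit Lou
Lou → Yul
Yul → Hana
Hana → Uma
Uma → Gus
Gus → Pia
Pia → Nia
Nia → Rex
Rex → Xiu
Xiu → Vic
Vic → Omar
Omar → Mae
Omar → Eli
Eli → Ivy
Ivy → Bo
Bo → Ada
Eli → Dee
Xiu → Sam

Lou -> Yul -> Hana -> Uma -> Gus -> Pia -> Nia -> Rex -> Xiu -> Vic -> Omar -> Mae -> Eli -> Ivy -> Bo -> Ada -> Dee -> Sam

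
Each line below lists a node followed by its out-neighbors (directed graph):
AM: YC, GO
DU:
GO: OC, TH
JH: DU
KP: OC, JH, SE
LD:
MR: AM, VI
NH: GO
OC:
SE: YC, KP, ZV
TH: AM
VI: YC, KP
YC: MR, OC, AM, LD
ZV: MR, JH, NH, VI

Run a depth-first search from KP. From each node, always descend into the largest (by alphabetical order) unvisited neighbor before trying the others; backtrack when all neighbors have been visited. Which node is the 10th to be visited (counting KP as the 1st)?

TH

Visit KP
KP → SE
SE → ZV
ZV → VI
VI → YC
YC → OC
YC → MR
MR → AM
AM → GO
GO → TH
YC → LD
ZV → NH
ZV → JH
JH → DU

Visit order: KP, SE, ZV, VI, YC, OC, MR, AM, GO, TH, LD, NH, JH, DU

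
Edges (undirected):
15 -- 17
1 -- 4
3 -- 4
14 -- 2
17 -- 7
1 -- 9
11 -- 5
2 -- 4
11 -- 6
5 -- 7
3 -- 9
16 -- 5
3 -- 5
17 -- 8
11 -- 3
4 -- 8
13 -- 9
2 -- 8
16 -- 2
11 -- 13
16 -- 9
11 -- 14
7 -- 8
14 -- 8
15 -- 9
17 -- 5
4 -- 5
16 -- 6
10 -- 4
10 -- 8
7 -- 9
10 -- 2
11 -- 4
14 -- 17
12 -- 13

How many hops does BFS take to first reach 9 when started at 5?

2

Level 0: 5
Level 1: 3, 4, 7, 11, 16, 17
Level 2: 1, 2, 6, 8, 9, 10, 13, 14, 15
Level 3: 12
9 first appears at level 2.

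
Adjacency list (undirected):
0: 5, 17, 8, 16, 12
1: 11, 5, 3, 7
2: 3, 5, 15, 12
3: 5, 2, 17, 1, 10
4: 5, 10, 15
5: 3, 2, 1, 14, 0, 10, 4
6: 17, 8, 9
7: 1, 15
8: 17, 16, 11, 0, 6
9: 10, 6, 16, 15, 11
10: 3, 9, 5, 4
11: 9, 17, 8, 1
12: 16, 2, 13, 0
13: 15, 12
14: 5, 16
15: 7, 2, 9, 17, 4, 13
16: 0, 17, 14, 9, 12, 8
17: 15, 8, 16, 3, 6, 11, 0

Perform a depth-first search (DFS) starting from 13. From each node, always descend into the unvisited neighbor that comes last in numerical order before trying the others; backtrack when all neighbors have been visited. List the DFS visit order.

Visit 13
13 → 15
15 → 17
17 → 16
16 → 14
14 → 5
5 → 10
10 → 9
9 → 11
11 → 8
8 → 6
8 → 0
0 → 12
12 → 2
2 → 3
3 → 1
1 → 7
10 → 4

13, 15, 17, 16, 14, 5, 10, 9, 11, 8, 6, 0, 12, 2, 3, 1, 7, 4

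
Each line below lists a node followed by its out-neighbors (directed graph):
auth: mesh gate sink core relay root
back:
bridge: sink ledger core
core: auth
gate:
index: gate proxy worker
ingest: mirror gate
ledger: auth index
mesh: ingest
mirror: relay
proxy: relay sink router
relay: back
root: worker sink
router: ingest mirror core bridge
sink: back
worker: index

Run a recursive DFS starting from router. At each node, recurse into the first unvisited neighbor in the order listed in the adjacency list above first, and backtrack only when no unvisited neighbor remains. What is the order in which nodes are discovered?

router ingest mirror relay back gate core auth mesh sink root worker index proxy bridge ledger

Visit router
router → ingest
ingest → mirror
mirror → relay
relay → back
ingest → gate
router → core
core → auth
auth → mesh
auth → sink
auth → root
root → worker
worker → index
index → proxy
router → bridge
bridge → ledger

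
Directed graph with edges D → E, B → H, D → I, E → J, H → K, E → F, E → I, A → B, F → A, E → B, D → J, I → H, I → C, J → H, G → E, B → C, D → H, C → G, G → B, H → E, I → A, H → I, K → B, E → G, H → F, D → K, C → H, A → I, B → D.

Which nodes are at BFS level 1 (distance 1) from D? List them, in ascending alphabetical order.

Level 0: D
Level 1: E, H, I, J, K
Level 2: A, B, C, F, G

E, H, I, J, K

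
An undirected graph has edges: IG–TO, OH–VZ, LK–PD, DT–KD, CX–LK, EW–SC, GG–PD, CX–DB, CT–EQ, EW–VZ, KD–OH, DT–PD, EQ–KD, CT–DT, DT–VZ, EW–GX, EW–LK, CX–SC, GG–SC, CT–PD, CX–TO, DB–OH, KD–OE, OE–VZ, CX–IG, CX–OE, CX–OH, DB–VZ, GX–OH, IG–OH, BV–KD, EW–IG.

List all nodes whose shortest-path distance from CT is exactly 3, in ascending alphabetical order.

BV, CX, DB, EW, OE, OH, SC

Level 0: CT
Level 1: DT, EQ, PD
Level 2: GG, KD, LK, VZ
Level 3: BV, CX, DB, EW, OE, OH, SC
Level 4: GX, IG, TO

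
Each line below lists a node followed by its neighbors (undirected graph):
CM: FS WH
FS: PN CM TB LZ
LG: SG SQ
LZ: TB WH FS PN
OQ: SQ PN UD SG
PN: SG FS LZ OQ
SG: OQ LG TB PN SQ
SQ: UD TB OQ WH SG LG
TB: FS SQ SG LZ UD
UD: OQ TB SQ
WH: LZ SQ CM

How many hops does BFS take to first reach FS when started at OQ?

2

Level 0: OQ
Level 1: PN, SG, SQ, UD
Level 2: FS, LG, LZ, TB, WH
Level 3: CM
FS first appears at level 2.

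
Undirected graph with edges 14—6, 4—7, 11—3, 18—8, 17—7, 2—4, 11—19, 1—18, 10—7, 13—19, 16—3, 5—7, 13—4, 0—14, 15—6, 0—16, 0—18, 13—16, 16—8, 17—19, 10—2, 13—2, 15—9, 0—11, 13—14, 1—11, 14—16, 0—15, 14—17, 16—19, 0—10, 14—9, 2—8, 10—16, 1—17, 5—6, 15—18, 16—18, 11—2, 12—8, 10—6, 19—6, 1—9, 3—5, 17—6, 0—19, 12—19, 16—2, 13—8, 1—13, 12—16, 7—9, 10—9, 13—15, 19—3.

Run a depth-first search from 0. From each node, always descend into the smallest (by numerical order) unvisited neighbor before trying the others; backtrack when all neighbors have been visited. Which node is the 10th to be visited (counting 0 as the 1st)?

Visit 0
0 → 10
10 → 2
2 → 4
4 → 7
7 → 5
5 → 3
3 → 11
11 → 1
1 → 9
9 → 14
14 → 6
6 → 15
15 → 13
13 → 8
8 → 12
12 → 16
16 → 18
16 → 19
19 → 17

Visit order: 0, 10, 2, 4, 7, 5, 3, 11, 1, 9, 14, 6, 15, 13, 8, 12, 16, 18, 19, 17

9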